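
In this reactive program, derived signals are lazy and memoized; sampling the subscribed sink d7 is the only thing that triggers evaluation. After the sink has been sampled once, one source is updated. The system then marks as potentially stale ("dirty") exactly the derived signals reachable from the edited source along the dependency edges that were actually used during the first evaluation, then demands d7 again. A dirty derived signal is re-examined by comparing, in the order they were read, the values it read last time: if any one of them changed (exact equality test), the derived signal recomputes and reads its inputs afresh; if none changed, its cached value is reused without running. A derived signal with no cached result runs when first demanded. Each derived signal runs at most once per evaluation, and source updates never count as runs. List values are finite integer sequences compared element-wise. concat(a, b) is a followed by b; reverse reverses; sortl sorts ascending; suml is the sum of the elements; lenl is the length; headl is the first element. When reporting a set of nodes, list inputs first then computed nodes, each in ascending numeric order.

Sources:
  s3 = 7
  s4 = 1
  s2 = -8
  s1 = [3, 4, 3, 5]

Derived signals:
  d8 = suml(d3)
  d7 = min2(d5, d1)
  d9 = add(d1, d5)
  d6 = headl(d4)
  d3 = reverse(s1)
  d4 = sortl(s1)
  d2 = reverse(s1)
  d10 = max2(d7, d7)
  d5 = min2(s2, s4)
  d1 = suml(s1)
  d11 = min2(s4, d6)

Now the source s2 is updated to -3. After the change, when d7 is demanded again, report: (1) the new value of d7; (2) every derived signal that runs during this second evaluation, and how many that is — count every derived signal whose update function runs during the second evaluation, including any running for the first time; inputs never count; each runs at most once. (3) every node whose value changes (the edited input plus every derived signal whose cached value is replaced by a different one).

Demanding d7 again yields -3.
2 derived signals run: d5, d7.
The nodes whose values change: s2, d5, d7.

First demand of the output computes:
  d1 = suml([3, 4, 3, 5]) = 15
  d5 = min2(-8, 1) = -8
  d7 = min2(-8, 15) = -8

After the edit, cleaning proceeds:
  d5: a read changed (s2 -8->-3) — executes, giving -3.
  d7: a read changed (d5 -8->-3) — executes, giving -3.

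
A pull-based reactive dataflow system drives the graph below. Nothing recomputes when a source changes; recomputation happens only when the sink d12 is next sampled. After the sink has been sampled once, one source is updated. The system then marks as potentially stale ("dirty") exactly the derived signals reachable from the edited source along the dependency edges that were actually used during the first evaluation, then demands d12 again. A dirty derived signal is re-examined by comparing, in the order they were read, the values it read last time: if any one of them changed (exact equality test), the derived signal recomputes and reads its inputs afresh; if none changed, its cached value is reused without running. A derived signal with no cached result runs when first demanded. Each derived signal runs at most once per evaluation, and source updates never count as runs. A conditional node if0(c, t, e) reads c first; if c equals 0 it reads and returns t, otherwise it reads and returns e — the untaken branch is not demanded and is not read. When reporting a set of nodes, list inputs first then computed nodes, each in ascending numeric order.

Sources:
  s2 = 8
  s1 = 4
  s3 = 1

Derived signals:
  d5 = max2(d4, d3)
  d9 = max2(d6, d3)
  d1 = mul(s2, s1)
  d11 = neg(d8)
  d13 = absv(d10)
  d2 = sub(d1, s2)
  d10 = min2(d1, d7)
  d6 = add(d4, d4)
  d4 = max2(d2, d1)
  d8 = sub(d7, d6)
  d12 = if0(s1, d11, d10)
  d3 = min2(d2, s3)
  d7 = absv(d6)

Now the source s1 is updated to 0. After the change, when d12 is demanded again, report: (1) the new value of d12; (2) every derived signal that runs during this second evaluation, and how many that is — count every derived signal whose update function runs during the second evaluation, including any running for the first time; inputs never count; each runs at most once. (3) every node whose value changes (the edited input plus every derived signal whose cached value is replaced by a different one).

First evaluation (everything demanded from the output):
  d1 = mul(8, 4) = 32
  d2 = sub(32, 8) = 24
  d4 = max2(24, 32) = 32
  d6 = add(32, 32) = 64
  d7 = absv(64) = 64
  d10 = min2(32, 64) = 32
  d12 = if0(s1=4 -> else branch d10) = 32

Propagation after the edit:
  d1: runs — s1 4->0; result 0.
  d2: runs — d1 32->0; result -8.
  d4: runs — d2 24->-8; d1 32->0; result 0.
  d6: runs — d4 32->0; d4 32->0; result 0.
  d7: runs — d6 64->0; result 0.
  d8: demanded for the first time — runs, produces 0.
  d10: marked dirty but never re-examined — demand shifted away from it.
  d11: demanded for the first time — runs, produces 0.
  d12: runs — s1 4->0; result 0.

Key observation: a condition flipped, so demand moved to the other branch — d10 is never re-examined.

New value of d12: 0.
Derived signals that run: d1, d2, d4, d6, d7, d8, d11, d12 — 8 in total.
Values that change: s1, d1, d2, d4, d6, d7, d12.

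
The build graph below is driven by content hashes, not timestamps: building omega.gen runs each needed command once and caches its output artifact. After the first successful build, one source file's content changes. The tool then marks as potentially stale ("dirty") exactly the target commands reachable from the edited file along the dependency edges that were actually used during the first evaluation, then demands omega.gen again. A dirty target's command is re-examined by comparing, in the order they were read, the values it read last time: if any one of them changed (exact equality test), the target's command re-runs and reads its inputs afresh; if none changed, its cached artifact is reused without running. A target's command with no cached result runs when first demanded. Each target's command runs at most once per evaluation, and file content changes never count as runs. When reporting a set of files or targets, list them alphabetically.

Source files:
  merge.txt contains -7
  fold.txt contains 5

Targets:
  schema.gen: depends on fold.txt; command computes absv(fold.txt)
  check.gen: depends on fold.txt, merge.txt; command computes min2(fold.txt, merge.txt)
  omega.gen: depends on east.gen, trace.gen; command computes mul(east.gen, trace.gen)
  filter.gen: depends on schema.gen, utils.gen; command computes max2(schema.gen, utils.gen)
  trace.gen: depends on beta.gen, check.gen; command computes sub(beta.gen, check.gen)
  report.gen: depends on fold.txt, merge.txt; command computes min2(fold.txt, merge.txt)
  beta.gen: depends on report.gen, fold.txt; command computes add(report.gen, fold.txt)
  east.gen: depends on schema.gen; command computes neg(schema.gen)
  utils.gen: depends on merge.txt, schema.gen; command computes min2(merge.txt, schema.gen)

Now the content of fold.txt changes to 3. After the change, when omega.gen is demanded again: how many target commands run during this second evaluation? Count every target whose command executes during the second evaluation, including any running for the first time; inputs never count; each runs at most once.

Run set: beta.gen, check.gen, east.gen, omega.gen, report.gen, schema.gen, trace.gen (7 run).

Initial pass — values computed on the first demand:
  check.gen = min2(5, -7) = -7
  report.gen = min2(5, -7) = -7
  beta.gen = add(-7, 5) = -2
  schema.gen = absv(5) = 5
  east.gen = neg(5) = -5
  trace.gen = sub(-2, -7) = 5
  omega.gen = mul(-5, 5) = -25

Second demand — change propagation:
  check.gen: re-runs because fold.txt 5->3; new result -7 (unchanged).
  report.gen: re-runs because fold.txt 5->3; new result -7 (unchanged).
  beta.gen: re-runs because fold.txt 5->3; new result -4.
  schema.gen: re-runs because fold.txt 5->3; new result 3.
  east.gen: re-runs because schema.gen 5->3; new result -3.
  trace.gen: re-runs because beta.gen -2->-4; new result 3.
  omega.gen: re-runs because east.gen -5->-3; trace.gen 5->3; new result -9.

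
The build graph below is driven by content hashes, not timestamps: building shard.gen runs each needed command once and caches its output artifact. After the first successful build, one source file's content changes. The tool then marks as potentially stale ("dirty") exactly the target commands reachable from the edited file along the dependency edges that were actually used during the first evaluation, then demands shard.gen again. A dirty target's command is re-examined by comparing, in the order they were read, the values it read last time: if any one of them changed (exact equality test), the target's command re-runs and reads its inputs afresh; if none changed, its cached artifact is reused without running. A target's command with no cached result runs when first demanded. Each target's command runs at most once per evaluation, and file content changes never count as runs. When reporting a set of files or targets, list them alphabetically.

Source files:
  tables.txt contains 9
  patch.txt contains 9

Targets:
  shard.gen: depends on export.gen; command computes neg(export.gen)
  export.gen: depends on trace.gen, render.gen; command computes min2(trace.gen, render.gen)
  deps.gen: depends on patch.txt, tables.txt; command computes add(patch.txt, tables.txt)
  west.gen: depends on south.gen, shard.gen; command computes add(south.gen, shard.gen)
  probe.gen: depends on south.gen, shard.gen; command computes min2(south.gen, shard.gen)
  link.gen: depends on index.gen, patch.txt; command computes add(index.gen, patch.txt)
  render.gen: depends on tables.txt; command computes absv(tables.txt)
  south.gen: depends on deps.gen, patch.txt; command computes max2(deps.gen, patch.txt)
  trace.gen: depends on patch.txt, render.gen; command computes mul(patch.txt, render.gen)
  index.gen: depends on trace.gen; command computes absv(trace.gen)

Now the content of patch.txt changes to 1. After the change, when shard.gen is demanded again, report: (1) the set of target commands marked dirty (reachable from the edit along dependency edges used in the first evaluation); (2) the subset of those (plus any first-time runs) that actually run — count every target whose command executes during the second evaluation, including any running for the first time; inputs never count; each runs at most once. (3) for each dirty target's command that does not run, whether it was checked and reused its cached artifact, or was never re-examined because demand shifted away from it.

Dirty set: export.gen, shard.gen, trace.gen.
Run set: export.gen, trace.gen (2 run).
Re-examined without running (cache reused): shard.gen.
The important point: export.gen recomputes to an identical value, and the output ends up unchanged.

Initial pass — values computed on the first demand:
  render.gen = absv(9) = 9
  trace.gen = mul(9, 9) = 81
  export.gen = min2(81, 9) = 9
  shard.gen = neg(9) = -9

Second demand — change propagation:
  trace.gen: re-runs because patch.txt 9->1; new result 9.
  export.gen: re-runs because trace.gen 81->9; new result 9 (unchanged).
  shard.gen: re-examined; everything it read last time is the same (export.gen unchanged) — cache -9 kept, no run.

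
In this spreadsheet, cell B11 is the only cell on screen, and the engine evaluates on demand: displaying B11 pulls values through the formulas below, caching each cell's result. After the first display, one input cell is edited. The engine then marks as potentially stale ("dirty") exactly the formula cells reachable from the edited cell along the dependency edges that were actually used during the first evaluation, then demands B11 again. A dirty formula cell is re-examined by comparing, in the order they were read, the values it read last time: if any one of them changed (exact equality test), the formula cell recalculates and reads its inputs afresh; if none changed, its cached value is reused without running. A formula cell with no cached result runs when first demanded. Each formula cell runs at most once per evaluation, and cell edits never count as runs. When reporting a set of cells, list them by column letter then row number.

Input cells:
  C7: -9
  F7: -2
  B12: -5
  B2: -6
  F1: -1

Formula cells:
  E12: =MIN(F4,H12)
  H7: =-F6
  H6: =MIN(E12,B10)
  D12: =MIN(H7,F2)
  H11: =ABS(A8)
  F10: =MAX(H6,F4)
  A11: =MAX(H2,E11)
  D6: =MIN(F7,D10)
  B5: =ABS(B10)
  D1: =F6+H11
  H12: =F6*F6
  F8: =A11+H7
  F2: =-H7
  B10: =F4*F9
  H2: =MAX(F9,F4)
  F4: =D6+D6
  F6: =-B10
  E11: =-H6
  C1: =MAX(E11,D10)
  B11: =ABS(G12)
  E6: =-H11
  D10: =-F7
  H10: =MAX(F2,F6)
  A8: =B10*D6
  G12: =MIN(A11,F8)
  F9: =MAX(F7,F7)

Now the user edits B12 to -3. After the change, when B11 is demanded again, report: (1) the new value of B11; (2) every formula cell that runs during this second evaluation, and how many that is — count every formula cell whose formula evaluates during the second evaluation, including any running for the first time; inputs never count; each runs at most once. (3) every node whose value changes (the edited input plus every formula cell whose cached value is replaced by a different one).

Initial pass — values computed on the first demand:
  D10 = -(-2) = 2
  D6 = MIN(-2, 2) = -2
  F4 = -2 + -2 = -4
  F9 = MAX(-2, -2) = -2
  B10 = -4 * -2 = 8
  F6 = -(8) = -8
  H2 = MAX(-2, -4) = -2
  H7 = -(-8) = 8
  H12 = -8 * -8 = 64
  E12 = MIN(-4, 64) = -4
  H6 = MIN(-4, 8) = -4
  E11 = -(-4) = 4
  A11 = MAX(-2, 4) = 4
  F8 = 4 + 8 = 12
  G12 = MIN(4, 12) = 4
  B11 = ABS(4) = 4

Second demand — change propagation:
  no demanded computation ever read B12, so the edit dirties nothing and nothing runs.

The important point: nothing the output needs ever reads B12, so the edit is invisible to it.

B11 now evaluates to 4.
Run set: none (0 run).
Changed values: B12.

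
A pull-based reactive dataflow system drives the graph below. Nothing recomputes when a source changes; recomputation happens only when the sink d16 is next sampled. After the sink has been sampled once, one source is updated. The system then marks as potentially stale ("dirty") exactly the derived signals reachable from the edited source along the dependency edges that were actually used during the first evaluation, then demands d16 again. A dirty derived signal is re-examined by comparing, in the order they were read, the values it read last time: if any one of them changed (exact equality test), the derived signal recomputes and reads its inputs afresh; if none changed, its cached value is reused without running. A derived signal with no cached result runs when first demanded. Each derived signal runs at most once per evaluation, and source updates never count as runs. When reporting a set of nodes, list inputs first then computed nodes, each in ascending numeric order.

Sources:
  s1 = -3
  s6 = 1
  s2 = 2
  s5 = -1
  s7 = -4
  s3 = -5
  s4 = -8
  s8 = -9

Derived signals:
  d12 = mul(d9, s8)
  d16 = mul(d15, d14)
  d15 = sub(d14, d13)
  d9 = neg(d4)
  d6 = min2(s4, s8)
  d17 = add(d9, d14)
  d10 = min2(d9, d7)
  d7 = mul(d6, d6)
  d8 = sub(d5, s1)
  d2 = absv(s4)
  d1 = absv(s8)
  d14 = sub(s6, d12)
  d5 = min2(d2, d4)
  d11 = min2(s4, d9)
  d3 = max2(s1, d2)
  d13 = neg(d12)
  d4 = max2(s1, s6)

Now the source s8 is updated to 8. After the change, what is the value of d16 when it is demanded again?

First evaluation (everything demanded from the output):
  d4 = max2(-3, 1) = 1
  d9 = neg(1) = -1
  d12 = mul(-1, -9) = 9
  d13 = neg(9) = -9
  d14 = sub(1, 9) = -8
  d15 = sub(-8, -9) = 1
  d16 = mul(1, -8) = -8

Propagation after the edit:
  d12: runs — s8 -9->8; result -8.
  d13: runs — d12 9->-8; result 8.
  d14: runs — d12 9->-8; result 9.
  d15: runs — d14 -8->9; d13 -9->8; result 1 (same value as before).
  d16: runs — d14 -8->9; result 9.

New value of d16: 9.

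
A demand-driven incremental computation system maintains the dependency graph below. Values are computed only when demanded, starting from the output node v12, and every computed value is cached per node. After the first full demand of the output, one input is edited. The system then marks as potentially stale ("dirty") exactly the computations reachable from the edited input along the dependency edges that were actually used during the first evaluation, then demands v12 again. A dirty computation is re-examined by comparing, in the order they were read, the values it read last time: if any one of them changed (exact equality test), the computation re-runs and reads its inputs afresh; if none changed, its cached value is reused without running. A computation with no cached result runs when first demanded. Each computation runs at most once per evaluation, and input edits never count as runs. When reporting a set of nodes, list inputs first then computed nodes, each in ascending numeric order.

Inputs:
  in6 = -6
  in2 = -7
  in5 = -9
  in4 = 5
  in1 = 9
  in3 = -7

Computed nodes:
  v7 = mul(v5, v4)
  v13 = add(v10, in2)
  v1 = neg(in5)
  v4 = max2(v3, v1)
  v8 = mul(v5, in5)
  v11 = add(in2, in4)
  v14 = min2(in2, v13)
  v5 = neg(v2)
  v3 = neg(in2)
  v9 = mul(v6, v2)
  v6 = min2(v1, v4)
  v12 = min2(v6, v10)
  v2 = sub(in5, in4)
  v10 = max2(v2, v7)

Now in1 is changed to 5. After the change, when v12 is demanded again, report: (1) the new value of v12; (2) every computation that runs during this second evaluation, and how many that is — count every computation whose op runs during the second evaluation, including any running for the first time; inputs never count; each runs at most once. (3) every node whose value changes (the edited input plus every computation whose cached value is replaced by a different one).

New value of v12: 9.
Computations that run: none — 0 in total.
Values that change: in1.
Key observation: in1 is never demanded by the output, so the edit triggers no recomputation at all.

First evaluation (everything demanded from the output):
  v1 = neg(-9) = 9
  v2 = sub(-9, 5) = -14
  v3 = neg(-7) = 7
  v4 = max2(7, 9) = 9
  v5 = neg(-14) = 14
  v6 = min2(9, 9) = 9
  v7 = mul(14, 9) = 126
  v10 = max2(-14, 126) = 126
  v12 = min2(9, 126) = 9

Propagation after the edit:
  in1 feeds no computation that the output demands — nothing is marked dirty and nothing runs.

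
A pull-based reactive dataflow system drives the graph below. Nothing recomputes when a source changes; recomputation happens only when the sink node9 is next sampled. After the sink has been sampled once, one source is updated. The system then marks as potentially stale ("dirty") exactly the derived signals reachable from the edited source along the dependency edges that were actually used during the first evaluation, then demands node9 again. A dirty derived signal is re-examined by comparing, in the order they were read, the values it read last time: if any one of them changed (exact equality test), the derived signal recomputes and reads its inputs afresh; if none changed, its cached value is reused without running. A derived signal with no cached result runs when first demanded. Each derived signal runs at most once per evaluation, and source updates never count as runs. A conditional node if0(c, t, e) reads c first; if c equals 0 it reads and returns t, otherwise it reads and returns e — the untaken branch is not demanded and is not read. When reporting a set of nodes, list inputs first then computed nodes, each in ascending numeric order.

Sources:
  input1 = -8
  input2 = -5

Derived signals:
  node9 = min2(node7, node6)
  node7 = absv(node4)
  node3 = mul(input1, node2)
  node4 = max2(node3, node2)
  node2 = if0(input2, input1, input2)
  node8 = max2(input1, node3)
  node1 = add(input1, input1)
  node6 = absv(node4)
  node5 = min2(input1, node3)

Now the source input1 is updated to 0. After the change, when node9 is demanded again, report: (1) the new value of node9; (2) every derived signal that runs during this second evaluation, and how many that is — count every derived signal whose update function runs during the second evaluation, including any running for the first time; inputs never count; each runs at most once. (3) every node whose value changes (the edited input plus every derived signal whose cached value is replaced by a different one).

New value of node9: 0.
Derived signals that run: node3, node4, node6, node7, node9 — 5 in total.
Values that change: input1, node3, node4, node6, node7, node9.

First evaluation (everything demanded from the output):
  node2 = if0(input2=-5 -> else branch input2) = -5
  node3 = mul(-8, -5) = 40
  node4 = max2(40, -5) = 40
  node6 = absv(40) = 40
  node7 = absv(40) = 40
  node9 = min2(40, 40) = 40

Propagation after the edit:
  node3: runs — input1 -8->0; result 0.
  node4: runs — node3 40->0; result 0.
  node6: runs — node4 40->0; result 0.
  node7: runs — node4 40->0; result 0.
  node9: runs — node7 40->0; node6 40->0; result 0.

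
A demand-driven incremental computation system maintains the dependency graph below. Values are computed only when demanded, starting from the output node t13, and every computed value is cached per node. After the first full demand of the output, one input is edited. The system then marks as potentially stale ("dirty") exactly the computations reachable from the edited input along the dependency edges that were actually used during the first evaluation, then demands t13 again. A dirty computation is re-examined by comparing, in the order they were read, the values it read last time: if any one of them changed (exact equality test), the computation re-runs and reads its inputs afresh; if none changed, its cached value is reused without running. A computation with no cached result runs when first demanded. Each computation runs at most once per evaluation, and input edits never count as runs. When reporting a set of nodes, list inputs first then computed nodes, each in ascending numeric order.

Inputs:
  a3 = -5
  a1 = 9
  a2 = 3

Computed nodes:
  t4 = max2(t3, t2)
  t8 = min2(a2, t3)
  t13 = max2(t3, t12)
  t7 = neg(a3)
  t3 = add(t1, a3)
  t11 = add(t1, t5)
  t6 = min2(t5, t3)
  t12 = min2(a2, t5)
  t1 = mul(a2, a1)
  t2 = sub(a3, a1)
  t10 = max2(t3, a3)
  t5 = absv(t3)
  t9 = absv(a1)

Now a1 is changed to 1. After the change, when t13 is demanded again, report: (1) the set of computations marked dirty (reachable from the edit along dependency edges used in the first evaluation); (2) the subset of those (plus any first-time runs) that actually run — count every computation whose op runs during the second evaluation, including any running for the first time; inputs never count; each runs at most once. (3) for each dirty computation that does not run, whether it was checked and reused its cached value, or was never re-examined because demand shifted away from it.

Marked dirty: t1, t3, t5, t12, t13.
Computations that run: t1, t3, t5, t12, t13 — 5 in total.
Every dirty computation ran.

First evaluation (everything demanded from the output):
  t1 = mul(3, 9) = 27
  t3 = add(27, -5) = 22
  t5 = absv(22) = 22
  t12 = min2(3, 22) = 3
  t13 = max2(22, 3) = 22

Propagation after the edit:
  t1: runs — a1 9->1; result 3.
  t3: runs — t1 27->3; result -2.
  t5: runs — t3 22->-2; result 2.
  t12: runs — t5 22->2; result 2.
  t13: runs — t3 22->-2; t12 3->2; result 2.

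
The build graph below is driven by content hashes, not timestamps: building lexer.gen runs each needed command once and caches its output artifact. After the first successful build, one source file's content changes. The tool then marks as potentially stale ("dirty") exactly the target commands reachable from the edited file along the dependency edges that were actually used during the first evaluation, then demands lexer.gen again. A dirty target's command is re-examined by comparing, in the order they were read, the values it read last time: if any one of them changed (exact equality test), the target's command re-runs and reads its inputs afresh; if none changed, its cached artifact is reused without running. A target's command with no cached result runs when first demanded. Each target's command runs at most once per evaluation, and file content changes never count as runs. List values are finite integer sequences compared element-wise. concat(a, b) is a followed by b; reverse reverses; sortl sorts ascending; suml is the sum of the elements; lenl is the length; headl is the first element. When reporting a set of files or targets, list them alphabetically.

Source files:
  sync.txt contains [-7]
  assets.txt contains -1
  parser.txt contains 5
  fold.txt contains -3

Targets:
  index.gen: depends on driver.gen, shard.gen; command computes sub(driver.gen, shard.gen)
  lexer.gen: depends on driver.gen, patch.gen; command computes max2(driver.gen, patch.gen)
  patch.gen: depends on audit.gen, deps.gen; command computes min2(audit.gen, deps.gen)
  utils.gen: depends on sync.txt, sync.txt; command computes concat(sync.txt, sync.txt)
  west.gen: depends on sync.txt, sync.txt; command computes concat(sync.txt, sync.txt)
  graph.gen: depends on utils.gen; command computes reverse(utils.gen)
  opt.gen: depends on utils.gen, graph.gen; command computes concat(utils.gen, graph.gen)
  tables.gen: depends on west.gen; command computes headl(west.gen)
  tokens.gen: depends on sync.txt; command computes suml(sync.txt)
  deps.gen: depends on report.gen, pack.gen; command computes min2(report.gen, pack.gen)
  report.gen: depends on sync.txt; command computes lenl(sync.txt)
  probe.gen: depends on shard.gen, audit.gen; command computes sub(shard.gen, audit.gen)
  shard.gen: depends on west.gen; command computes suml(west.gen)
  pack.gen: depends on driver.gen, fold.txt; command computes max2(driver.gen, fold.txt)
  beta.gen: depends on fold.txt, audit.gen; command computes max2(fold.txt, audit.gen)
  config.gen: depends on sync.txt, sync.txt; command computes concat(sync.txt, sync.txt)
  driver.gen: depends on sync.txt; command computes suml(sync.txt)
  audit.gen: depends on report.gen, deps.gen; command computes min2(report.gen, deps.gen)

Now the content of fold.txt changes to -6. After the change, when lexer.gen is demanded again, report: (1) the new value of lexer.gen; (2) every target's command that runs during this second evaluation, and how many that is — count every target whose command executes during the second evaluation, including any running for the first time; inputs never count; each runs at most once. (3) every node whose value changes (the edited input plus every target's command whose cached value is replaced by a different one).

Initial pass — values computed on the first demand:
  driver.gen = suml([-7]) = -7
  pack.gen = max2(-7, -3) = -3
  report.gen = lenl([-7]) = 1
  deps.gen = min2(1, -3) = -3
  audit.gen = min2(1, -3) = -3
  patch.gen = min2(-3, -3) = -3
  lexer.gen = max2(-7, -3) = -3

Second demand — change propagation:
  pack.gen: re-runs because fold.txt -3->-6; new result -6.
  deps.gen: re-runs because pack.gen -3->-6; new result -6.
  audit.gen: re-runs because deps.gen -3->-6; new result -6.
  patch.gen: re-runs because audit.gen -3->-6; deps.gen -3->-6; new result -6.
  lexer.gen: re-runs because patch.gen -3->-6; new result -6.

lexer.gen now evaluates to -6.
Run set: audit.gen, deps.gen, lexer.gen, pack.gen, patch.gen (5 run).
Changed values: audit.gen, deps.gen, fold.txt, lexer.gen, pack.gen, patch.gen.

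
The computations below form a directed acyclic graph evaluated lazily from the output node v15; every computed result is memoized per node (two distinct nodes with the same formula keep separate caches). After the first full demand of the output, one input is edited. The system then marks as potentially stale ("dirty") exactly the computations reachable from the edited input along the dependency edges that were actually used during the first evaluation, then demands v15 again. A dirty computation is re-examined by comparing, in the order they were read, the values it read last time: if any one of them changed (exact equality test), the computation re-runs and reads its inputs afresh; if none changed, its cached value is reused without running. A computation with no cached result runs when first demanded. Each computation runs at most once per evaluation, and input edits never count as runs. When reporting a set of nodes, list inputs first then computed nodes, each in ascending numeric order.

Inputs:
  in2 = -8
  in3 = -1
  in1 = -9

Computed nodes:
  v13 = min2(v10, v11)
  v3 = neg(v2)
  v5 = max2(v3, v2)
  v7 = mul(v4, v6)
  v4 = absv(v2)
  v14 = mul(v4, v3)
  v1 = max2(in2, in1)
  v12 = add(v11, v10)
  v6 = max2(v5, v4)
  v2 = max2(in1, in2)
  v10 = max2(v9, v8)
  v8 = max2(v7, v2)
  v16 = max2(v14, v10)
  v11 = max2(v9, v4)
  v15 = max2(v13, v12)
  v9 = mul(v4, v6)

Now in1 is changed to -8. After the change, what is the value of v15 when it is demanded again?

Demanding v15 again yields 128.
Note the absorption at v2: it re-runs yet its value is the same, leaving the output's value untouched.

First demand of the output computes:
  v2 = max2(-9, -8) = -8
  v3 = neg(-8) = 8
  v4 = absv(-8) = 8
  v5 = max2(8, -8) = 8
  v6 = max2(8, 8) = 8
  v7 = mul(8, 8) = 64
  v8 = max2(64, -8) = 64
  v9 = mul(8, 8) = 64
  v10 = max2(64, 64) = 64
  v11 = max2(64, 8) = 64
  v12 = add(64, 64) = 128
  v13 = min2(64, 64) = 64
  v15 = max2(64, 128) = 128

After the edit, cleaning proceeds:
  v2: a read changed (in1 -9->-8) — executes, giving -8 — identical to its old value.
  v3: dirty, but its reads are unchanged (v2 unchanged); cached 8 stands.
  v4: dirty, but its reads are unchanged (v2 unchanged); cached 8 stands.
  v5: dirty, but its reads are unchanged (v3 unchanged, v2 unchanged); cached 8 stands.
  v6: dirty, but its reads are unchanged (v5 unchanged, v4 unchanged); cached 8 stands.
  v7: dirty, but its reads are unchanged (v4 unchanged, v6 unchanged); cached 64 stands.
  v8: dirty, but its reads are unchanged (v7 unchanged, v2 unchanged); cached 64 stands.
  v9: dirty, but its reads are unchanged (v4 unchanged, v6 unchanged); cached 64 stands.
  v10: dirty, but its reads are unchanged (v9 unchanged, v8 unchanged); cached 64 stands.
  v11: dirty, but its reads are unchanged (v9 unchanged, v4 unchanged); cached 64 stands.
  v12: dirty, but its reads are unchanged (v11 unchanged, v10 unchanged); cached 128 stands.
  v13: dirty, but its reads are unchanged (v10 unchanged, v11 unchanged); cached 64 stands.
  v15: dirty, but its reads are unchanged (v13 unchanged, v12 unchanged); cached 128 stands.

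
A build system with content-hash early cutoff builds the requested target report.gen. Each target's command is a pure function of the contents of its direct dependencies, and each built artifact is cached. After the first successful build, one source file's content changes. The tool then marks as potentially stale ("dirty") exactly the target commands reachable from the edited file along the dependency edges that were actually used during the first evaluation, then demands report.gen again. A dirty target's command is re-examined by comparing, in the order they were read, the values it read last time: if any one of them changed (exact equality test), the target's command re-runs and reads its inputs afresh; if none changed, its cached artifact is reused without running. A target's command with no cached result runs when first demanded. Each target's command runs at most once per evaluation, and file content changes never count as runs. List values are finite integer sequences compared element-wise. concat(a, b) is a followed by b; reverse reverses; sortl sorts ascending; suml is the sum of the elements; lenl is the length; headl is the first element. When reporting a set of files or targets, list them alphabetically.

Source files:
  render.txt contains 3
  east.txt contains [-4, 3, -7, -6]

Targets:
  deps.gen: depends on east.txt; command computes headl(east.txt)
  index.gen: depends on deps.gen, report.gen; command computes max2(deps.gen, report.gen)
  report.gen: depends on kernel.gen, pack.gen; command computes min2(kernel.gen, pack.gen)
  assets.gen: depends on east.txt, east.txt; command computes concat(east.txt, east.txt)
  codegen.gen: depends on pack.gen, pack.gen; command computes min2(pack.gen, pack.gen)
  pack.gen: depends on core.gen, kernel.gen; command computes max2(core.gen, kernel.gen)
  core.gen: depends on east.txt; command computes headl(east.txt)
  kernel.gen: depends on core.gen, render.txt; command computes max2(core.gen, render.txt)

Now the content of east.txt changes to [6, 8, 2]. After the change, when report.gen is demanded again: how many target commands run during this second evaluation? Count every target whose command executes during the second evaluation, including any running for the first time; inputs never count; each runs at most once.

First evaluation (everything demanded from the output):
  core.gen = headl([-4, 3, -7, -6]) = -4
  kernel.gen = max2(-4, 3) = 3
  pack.gen = max2(-4, 3) = 3
  report.gen = min2(3, 3) = 3

Propagation after the edit:
  core.gen: runs — east.txt [-4, 3, -7, -6]->[6, 8, 2]; result 6.
  kernel.gen: runs — core.gen -4->6; result 6.
  pack.gen: runs — core.gen -4->6; kernel.gen 3->6; result 6.
  report.gen: runs — kernel.gen 3->6; pack.gen 3->6; result 6.

Target commands that run: core.gen, kernel.gen, pack.gen, report.gen — 4 in total.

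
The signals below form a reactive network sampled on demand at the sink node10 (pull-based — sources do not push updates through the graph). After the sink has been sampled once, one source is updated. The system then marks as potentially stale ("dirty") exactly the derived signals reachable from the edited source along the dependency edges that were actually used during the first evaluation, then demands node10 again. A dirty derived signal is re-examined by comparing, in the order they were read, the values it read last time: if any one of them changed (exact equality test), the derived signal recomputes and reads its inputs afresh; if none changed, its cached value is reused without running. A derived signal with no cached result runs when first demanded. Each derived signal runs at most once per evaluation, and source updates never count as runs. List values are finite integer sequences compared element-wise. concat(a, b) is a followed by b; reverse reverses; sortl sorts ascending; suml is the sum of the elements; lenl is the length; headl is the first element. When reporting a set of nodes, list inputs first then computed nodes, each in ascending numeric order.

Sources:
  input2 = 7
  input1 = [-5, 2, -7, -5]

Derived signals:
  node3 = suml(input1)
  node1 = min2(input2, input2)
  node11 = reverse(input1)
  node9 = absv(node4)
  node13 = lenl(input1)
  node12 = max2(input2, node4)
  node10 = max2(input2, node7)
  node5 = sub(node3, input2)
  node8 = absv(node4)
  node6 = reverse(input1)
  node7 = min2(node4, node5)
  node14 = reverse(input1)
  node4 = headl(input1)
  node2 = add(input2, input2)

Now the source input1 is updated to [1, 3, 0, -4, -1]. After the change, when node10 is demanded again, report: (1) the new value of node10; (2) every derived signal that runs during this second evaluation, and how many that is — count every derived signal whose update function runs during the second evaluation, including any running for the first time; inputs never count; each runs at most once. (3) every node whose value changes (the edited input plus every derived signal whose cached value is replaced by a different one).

Initial pass — values computed on the first demand:
  node3 = suml([-5, 2, -7, -5]) = -15
  node4 = headl([-5, 2, -7, -5]) = -5
  node5 = sub(-15, 7) = -22
  node7 = min2(-5, -22) = -22
  node10 = max2(7, -22) = 7

Second demand — change propagation:
  node3: re-runs because input1 [-5, 2, -7, -5]->[1, 3, 0, -4, -1]; new result -1.
  node4: re-runs because input1 [-5, 2, -7, -5]->[1, 3, 0, -4, -1]; new result 1.
  node5: re-runs because node3 -15->-1; new result -8.
  node7: re-runs because node4 -5->1; node5 -22->-8; new result -8.
  node10: re-runs because node7 -22->-8; new result 7 (unchanged).

node10 now evaluates to 7.
Run set: node3, node4, node5, node7, node10 (5 run).
Changed values: input1, node3, node4, node5, node7.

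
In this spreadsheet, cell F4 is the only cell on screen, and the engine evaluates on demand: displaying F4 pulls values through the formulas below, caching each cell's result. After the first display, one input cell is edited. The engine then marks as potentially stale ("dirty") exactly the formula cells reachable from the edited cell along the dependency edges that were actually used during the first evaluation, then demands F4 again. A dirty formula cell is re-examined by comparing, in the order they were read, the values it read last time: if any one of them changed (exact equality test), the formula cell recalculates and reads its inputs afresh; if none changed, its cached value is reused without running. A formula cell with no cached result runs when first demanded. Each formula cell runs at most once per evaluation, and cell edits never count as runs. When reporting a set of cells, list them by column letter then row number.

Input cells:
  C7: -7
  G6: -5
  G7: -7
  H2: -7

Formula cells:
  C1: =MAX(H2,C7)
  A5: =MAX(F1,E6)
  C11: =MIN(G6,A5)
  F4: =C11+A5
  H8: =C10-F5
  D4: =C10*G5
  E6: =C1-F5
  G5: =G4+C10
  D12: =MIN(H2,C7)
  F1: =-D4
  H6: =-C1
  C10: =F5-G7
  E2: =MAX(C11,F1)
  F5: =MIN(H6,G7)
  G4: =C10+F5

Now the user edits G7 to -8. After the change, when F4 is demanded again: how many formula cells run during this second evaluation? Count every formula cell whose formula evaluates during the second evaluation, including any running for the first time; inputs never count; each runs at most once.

Run set: A5, C10, C11, D4, E6, F4, F5, G4, G5 (9 run).
The important point: at F1 every value read last time is unchanged, so the dirty flag clears without a run.

Initial pass — values computed on the first demand:
  C1 = MAX(-7, -7) = -7
  H6 = -(-7) = 7
  F5 = MIN(7, -7) = -7
  C10 = -7 - -7 = 0
  E6 = -7 - -7 = 0
  G4 = 0 + -7 = -7
  G5 = -7 + 0 = -7
  D4 = 0 * -7 = 0
  F1 = -(0) = 0
  A5 = MAX(0, 0) = 0
  C11 = MIN(-5, 0) = -5
  F4 = -5 + 0 = -5

Second demand — change propagation:
  F5: re-runs because G7 -7->-8; new result -8.
  C10: re-runs because F5 -7->-8; G7 -7->-8; new result 0 (unchanged).
  E6: re-runs because F5 -7->-8; new result 1.
  G4: re-runs because F5 -7->-8; new result -8.
  G5: re-runs because G4 -7->-8; new result -8.
  D4: re-runs because G5 -7->-8; new result 0 (unchanged).
  F1: re-examined; everything it read last time is the same (D4 unchanged) — cache 0 kept, no run.
  A5: re-runs because E6 0->1; new result 1.
  C11: re-runs because A5 0->1; new result -5 (unchanged).
  F4: re-runs because A5 0->1; new result -4.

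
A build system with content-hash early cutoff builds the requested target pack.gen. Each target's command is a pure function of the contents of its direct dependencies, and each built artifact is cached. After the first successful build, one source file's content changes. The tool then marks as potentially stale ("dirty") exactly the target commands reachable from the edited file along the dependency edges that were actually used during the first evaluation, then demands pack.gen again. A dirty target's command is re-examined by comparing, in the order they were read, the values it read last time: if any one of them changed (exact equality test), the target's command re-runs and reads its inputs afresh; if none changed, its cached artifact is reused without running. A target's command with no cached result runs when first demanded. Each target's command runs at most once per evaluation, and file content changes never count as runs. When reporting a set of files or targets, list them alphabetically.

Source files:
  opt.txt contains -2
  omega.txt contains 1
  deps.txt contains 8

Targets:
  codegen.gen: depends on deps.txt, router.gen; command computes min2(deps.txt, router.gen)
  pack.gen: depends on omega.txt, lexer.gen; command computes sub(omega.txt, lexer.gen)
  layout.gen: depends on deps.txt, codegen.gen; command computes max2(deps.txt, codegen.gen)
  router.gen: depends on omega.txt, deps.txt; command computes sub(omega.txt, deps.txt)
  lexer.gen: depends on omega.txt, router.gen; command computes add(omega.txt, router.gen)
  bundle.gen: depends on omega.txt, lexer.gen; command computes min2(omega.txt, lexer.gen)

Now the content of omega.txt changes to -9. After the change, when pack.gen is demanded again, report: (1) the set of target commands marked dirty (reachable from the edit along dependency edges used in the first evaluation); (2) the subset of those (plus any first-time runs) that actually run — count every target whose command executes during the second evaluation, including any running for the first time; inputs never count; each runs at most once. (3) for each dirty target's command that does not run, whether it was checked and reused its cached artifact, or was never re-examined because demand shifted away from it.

Marked dirty: lexer.gen, pack.gen, router.gen.
Target commands that run: lexer.gen, pack.gen, router.gen — 3 in total.
Every dirty target's command ran.

First evaluation (everything demanded from the output):
  router.gen = sub(1, 8) = -7
  lexer.gen = add(1, -7) = -6
  pack.gen = sub(1, -6) = 7

Propagation after the edit:
  router.gen: runs — omega.txt 1->-9; result -17.
  lexer.gen: runs — omega.txt 1->-9; router.gen -7->-17; result -26.
  pack.gen: runs — omega.txt 1->-9; lexer.gen -6->-26; result 17.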